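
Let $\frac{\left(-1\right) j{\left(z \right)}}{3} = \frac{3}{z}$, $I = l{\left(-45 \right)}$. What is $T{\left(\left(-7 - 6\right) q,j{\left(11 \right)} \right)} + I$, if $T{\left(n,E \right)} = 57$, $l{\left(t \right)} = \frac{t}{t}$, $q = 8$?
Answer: $58$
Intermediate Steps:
$l{\left(t \right)} = 1$
$I = 1$
$j{\left(z \right)} = - \frac{9}{z}$ ($j{\left(z \right)} = - 3 \frac{3}{z} = - \frac{9}{z}$)
$T{\left(\left(-7 - 6\right) q,j{\left(11 \right)} \right)} + I = 57 + 1 = 58$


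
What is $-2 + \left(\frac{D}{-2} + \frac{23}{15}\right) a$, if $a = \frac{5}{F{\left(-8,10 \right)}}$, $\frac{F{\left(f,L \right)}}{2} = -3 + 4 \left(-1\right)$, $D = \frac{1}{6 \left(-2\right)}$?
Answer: $- \frac{41}{16} \approx -2.5625$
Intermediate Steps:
$D = - \frac{1}{12}$ ($D = \frac{1}{-12} = - \frac{1}{12} \approx -0.083333$)
$F{\left(f,L \right)} = -14$ ($F{\left(f,L \right)} = 2 \left(-3 + 4 \left(-1\right)\right) = 2 \left(-3 - 4\right) = 2 \left(-7\right) = -14$)
$a = - \frac{5}{14}$ ($a = \frac{5}{-14} = 5 \left(- \frac{1}{14}\right) = - \frac{5}{14} \approx -0.35714$)
$-2 + \left(\frac{D}{-2} + \frac{23}{15}\right) a = -2 + \left(- \frac{1}{12 \left(-2\right)} + \frac{23}{15}\right) \left(- \frac{5}{14}\right) = -2 + \left(\left(- \frac{1}{12}\right) \left(- \frac{1}{2}\right) + 23 \cdot \frac{1}{15}\right) \left(- \frac{5}{14}\right) = -2 + \left(\frac{1}{24} + \frac{23}{15}\right) \left(- \frac{5}{14}\right) = -2 + \frac{63}{40} \left(- \frac{5}{14}\right) = -2 - \frac{9}{16} = - \frac{41}{16}$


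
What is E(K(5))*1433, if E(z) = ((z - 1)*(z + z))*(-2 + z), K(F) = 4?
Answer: 68784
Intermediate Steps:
E(z) = 2*z*(-1 + z)*(-2 + z) (E(z) = ((-1 + z)*(2*z))*(-2 + z) = (2*z*(-1 + z))*(-2 + z) = 2*z*(-1 + z)*(-2 + z))
E(K(5))*1433 = (2*4*(2 + 4**2 - 3*4))*1433 = (2*4*(2 + 16 - 12))*1433 = (2*4*6)*1433 = 48*1433 = 68784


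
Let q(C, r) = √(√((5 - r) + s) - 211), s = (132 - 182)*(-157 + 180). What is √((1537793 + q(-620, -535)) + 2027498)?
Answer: √(3565291 + √(-211 + I*√610)) ≈ 1888.2 + 0.004*I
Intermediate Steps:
s = -1150 (s = -50*23 = -1150)
q(C, r) = √(-211 + √(-1145 - r)) (q(C, r) = √(√((5 - r) - 1150) - 211) = √(√(-1145 - r) - 211) = √(-211 + √(-1145 - r)))
√((1537793 + q(-620, -535)) + 2027498) = √((1537793 + √(-211 + √(-1145 - 1*(-535)))) + 2027498) = √((1537793 + √(-211 + √(-1145 + 535))) + 2027498) = √((1537793 + √(-211 + √(-610))) + 2027498) = √((1537793 + √(-211 + I*√610)) + 2027498) = √(3565291 + √(-211 + I*√610))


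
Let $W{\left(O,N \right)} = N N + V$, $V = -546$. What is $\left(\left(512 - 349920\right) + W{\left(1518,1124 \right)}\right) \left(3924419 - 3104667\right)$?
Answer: $748779511344$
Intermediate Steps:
$W{\left(O,N \right)} = -546 + N^{2}$ ($W{\left(O,N \right)} = N N - 546 = N^{2} - 546 = -546 + N^{2}$)
$\left(\left(512 - 349920\right) + W{\left(1518,1124 \right)}\right) \left(3924419 - 3104667\right) = \left(\left(512 - 349920\right) - \left(546 - 1124^{2}\right)\right) \left(3924419 - 3104667\right) = \left(\left(512 - 349920\right) + \left(-546 + 1263376\right)\right) 819752 = \left(-349408 + 1262830\right) 819752 = 913422 \cdot 819752 = 748779511344$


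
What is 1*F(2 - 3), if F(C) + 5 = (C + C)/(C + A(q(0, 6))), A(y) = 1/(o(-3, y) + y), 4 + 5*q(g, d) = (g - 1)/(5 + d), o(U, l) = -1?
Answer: -115/31 ≈ -3.7097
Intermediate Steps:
q(g, d) = -⅘ + (-1 + g)/(5*(5 + d)) (q(g, d) = -⅘ + ((g - 1)/(5 + d))/5 = -⅘ + ((-1 + g)/(5 + d))/5 = -⅘ + (-1 + g)/(5*(5 + d)))
A(y) = 1/(-1 + y)
F(C) = -5 + 2*C/(-11/20 + C) (F(C) = -5 + (C + C)/(C + 1/(-1 + (-21 + 0 - 4*6)/(5*(5 + 6)))) = -5 + (2*C)/(C + 1/(-1 + (⅕)*(-21 + 0 - 24)/11)) = -5 + (2*C)/(C + 1/(-1 + (⅕)*(1/11)*(-45))) = -5 + (2*C)/(C + 1/(-1 - 9/11)) = -5 + (2*C)/(C + 1/(-20/11)) = -5 + (2*C)/(C - 11/20) = -5 + (2*C)/(-11/20 + C) = -5 + 2*C/(-11/20 + C))
1*F(2 - 3) = 1*(5*(11 - 12*(2 - 3))/(-11 + 20*(2 - 3))) = 1*(5*(11 - 12*(-1))/(-11 + 20*(-1))) = 1*(5*(11 + 12)/(-11 - 20)) = 1*(5*23/(-31)) = 1*(5*(-1/31)*23) = 1*(-115/31) = -115/31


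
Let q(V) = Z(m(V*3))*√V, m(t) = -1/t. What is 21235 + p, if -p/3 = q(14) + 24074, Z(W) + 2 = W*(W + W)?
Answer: -50987 + 1763*√14/294 ≈ -50965.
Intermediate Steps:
Z(W) = -2 + 2*W² (Z(W) = -2 + W*(W + W) = -2 + W*(2*W) = -2 + 2*W²)
q(V) = √V*(-2 + 2/(9*V²)) (q(V) = (-2 + 2*(-1/(V*3))²)*√V = (-2 + 2*(-1/(3*V))²)*√V = (-2 + 2*(1/(9*V²)))*√V = (-2 + 2/(9*V²))*√V = √V*(-2 + 2/(9*V²)))
p = -72222 + 1763*√14/294 (p = -3*(2*(1 - 9*14²)/(9*14^(3/2)) + 24074) = -3*(2*(√14/196)*(1 - 9*196)/9 + 24074) = -3*(2*(√14/196)*(1 - 1764)/9 + 24074) = -3*((2/9)*(√14/196)*(-1763) + 24074) = -3*(-1763*√14/882 + 24074) = -3*(24074 - 1763*√14/882) = -72222 + 1763*√14/294 ≈ -72200.)
21235 + p = 21235 + (-72222 + 1763*√14/294) = -50987 + 1763*√14/294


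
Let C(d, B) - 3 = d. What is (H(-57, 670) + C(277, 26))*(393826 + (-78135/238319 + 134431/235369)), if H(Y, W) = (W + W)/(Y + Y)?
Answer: 337769217866193898400/3197295568527 ≈ 1.0564e+8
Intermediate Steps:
H(Y, W) = W/Y (H(Y, W) = (2*W)/((2*Y)) = (2*W)*(1/(2*Y)) = W/Y)
C(d, B) = 3 + d
(H(-57, 670) + C(277, 26))*(393826 + (-78135/238319 + 134431/235369)) = (670/(-57) + (3 + 277))*(393826 + (-78135/238319 + 134431/235369)) = (670*(-1/57) + 280)*(393826 + (-78135*1/238319 + 134431*(1/235369))) = (-670/57 + 280)*(393826 + (-78135/238319 + 134431/235369)) = 15290*(393826 + 13646904674/56092904711)/57 = (15290/57)*(22090857937618960/56092904711) = 337769217866193898400/3197295568527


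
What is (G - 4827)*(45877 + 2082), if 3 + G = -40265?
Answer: -2162711105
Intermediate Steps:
G = -40268 (G = -3 - 40265 = -40268)
(G - 4827)*(45877 + 2082) = (-40268 - 4827)*(45877 + 2082) = -45095*47959 = -2162711105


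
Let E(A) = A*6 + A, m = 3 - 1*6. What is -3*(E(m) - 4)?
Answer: 75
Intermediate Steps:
m = -3 (m = 3 - 6 = -3)
E(A) = 7*A (E(A) = 6*A + A = 7*A)
-3*(E(m) - 4) = -3*(7*(-3) - 4) = -3*(-21 - 4) = -3*(-25) = 75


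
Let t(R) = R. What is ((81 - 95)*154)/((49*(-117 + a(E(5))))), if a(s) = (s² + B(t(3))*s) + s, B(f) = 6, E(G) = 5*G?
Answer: -44/683 ≈ -0.064422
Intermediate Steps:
a(s) = s² + 7*s (a(s) = (s² + 6*s) + s = s² + 7*s)
((81 - 95)*154)/((49*(-117 + a(E(5))))) = ((81 - 95)*154)/((49*(-117 + (5*5)*(7 + 5*5)))) = (-14*154)/((49*(-117 + 25*(7 + 25)))) = -2156*1/(49*(-117 + 25*32)) = -2156*1/(49*(-117 + 800)) = -2156/(49*683) = -2156/33467 = -2156*1/33467 = -44/683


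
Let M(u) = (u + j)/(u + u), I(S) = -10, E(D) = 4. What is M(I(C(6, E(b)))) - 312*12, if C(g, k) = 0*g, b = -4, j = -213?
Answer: -74657/20 ≈ -3732.9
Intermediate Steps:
C(g, k) = 0
M(u) = (-213 + u)/(2*u) (M(u) = (u - 213)/(u + u) = (-213 + u)/((2*u)) = (-213 + u)*(1/(2*u)) = (-213 + u)/(2*u))
M(I(C(6, E(b)))) - 312*12 = (1/2)*(-213 - 10)/(-10) - 312*12 = (1/2)*(-1/10)*(-223) - 1*3744 = 223/20 - 3744 = -74657/20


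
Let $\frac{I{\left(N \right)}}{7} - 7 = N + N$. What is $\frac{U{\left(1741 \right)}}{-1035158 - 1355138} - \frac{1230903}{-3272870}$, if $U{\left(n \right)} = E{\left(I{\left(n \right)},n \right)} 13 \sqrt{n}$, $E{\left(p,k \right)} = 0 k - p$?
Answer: $\frac{1230903}{3272870} + \frac{317499 \sqrt{1741}}{2390296} \approx 5.9184$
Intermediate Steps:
$I{\left(N \right)} = 49 + 14 N$ ($I{\left(N \right)} = 49 + 7 \left(N + N\right) = 49 + 7 \cdot 2 N = 49 + 14 N$)
$E{\left(p,k \right)} = - p$ ($E{\left(p,k \right)} = 0 - p = - p$)
$U{\left(n \right)} = \sqrt{n} \left(-637 - 182 n\right)$ ($U{\left(n \right)} = - (49 + 14 n) 13 \sqrt{n} = \left(-49 - 14 n\right) 13 \sqrt{n} = \left(-637 - 182 n\right) \sqrt{n} = \sqrt{n} \left(-637 - 182 n\right)$)
$\frac{U{\left(1741 \right)}}{-1035158 - 1355138} - \frac{1230903}{-3272870} = \frac{\sqrt{1741} \left(-637 - 316862\right)}{-1035158 - 1355138} - \frac{1230903}{-3272870} = \frac{\sqrt{1741} \left(-637 - 316862\right)}{-1035158 - 1355138} - - \frac{1230903}{3272870} = \frac{\sqrt{1741} \left(-317499\right)}{-2390296} + \frac{1230903}{3272870} = - 317499 \sqrt{1741} \left(- \frac{1}{2390296}\right) + \frac{1230903}{3272870} = \frac{317499 \sqrt{1741}}{2390296} + \frac{1230903}{3272870} = \frac{1230903}{3272870} + \frac{317499 \sqrt{1741}}{2390296}$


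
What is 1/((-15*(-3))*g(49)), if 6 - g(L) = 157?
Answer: -1/6795 ≈ -0.00014717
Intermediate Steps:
g(L) = -151 (g(L) = 6 - 1*157 = 6 - 157 = -151)
1/((-15*(-3))*g(49)) = 1/(-15*(-3)*(-151)) = 1/(45*(-151)) = 1/(-6795) = -1/6795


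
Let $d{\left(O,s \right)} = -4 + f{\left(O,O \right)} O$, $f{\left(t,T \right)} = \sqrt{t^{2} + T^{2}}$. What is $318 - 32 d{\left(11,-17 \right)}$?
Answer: $446 - 3872 \sqrt{2} \approx -5029.8$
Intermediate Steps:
$f{\left(t,T \right)} = \sqrt{T^{2} + t^{2}}$
$d{\left(O,s \right)} = -4 + O \sqrt{2} \sqrt{O^{2}}$ ($d{\left(O,s \right)} = -4 + \sqrt{O^{2} + O^{2}} O = -4 + \sqrt{2 O^{2}} O = -4 + \sqrt{2} \sqrt{O^{2}} O = -4 + O \sqrt{2} \sqrt{O^{2}}$)
$318 - 32 d{\left(11,-17 \right)} = 318 - 32 \left(-4 + 11 \sqrt{2} \sqrt{11^{2}}\right) = 318 - 32 \left(-4 + 11 \sqrt{2} \sqrt{121}\right) = 318 - 32 \left(-4 + 11 \sqrt{2} \cdot 11\right) = 318 - 32 \left(-4 + 121 \sqrt{2}\right) = 318 + \left(128 - 3872 \sqrt{2}\right) = 446 - 3872 \sqrt{2}$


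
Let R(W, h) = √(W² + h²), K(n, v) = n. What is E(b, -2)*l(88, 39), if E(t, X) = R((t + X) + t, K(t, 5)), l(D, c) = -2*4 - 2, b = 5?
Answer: -10*√89 ≈ -94.340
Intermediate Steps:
l(D, c) = -10 (l(D, c) = -8 - 2 = -10)
E(t, X) = √(t² + (X + 2*t)²) (E(t, X) = √(((t + X) + t)² + t²) = √(((X + t) + t)² + t²) = √((X + 2*t)² + t²) = √(t² + (X + 2*t)²))
E(b, -2)*l(88, 39) = √(5² + (-2 + 2*5)²)*(-10) = √(25 + (-2 + 10)²)*(-10) = √(25 + 8²)*(-10) = √(25 + 64)*(-10) = √89*(-10) = -10*√89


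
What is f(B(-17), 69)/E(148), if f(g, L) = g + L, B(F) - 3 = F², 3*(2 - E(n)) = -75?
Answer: 361/27 ≈ 13.370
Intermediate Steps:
E(n) = 27 (E(n) = 2 - ⅓*(-75) = 2 + 25 = 27)
B(F) = 3 + F²
f(g, L) = L + g
f(B(-17), 69)/E(148) = (69 + (3 + (-17)²))/27 = (69 + (3 + 289))*(1/27) = (69 + 292)*(1/27) = 361*(1/27) = 361/27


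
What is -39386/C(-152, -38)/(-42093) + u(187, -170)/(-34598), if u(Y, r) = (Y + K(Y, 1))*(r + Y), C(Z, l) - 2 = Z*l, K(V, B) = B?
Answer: -193986800639/2103673905423 ≈ -0.092213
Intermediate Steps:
C(Z, l) = 2 + Z*l
u(Y, r) = (1 + Y)*(Y + r) (u(Y, r) = (Y + 1)*(r + Y) = (1 + Y)*(Y + r))
-39386/C(-152, -38)/(-42093) + u(187, -170)/(-34598) = -39386/(2 - 152*(-38))/(-42093) + (187 - 170 + 187² + 187*(-170))/(-34598) = -39386/(2 + 5776)*(-1/42093) + (187 - 170 + 34969 - 31790)*(-1/34598) = -39386/5778*(-1/42093) + 3196*(-1/34598) = -39386*1/5778*(-1/42093) - 1598/17299 = -19693/2889*(-1/42093) - 1598/17299 = 19693/121606677 - 1598/17299 = -193986800639/2103673905423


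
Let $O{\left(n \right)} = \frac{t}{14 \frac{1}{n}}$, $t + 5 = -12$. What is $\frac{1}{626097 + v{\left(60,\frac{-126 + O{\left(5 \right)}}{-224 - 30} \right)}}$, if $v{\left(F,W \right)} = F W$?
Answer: $\frac{889}{556627968} \approx 1.5971 \cdot 10^{-6}$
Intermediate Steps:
$t = -17$ ($t = -5 - 12 = -17$)
$O{\left(n \right)} = - \frac{17 n}{14}$ ($O{\left(n \right)} = - \frac{17}{14 \frac{1}{n}} = - 17 \frac{n}{14} = - \frac{17 n}{14}$)
$\frac{1}{626097 + v{\left(60,\frac{-126 + O{\left(5 \right)}}{-224 - 30} \right)}} = \frac{1}{626097 + 60 \frac{-126 - \frac{85}{14}}{-224 - 30}} = \frac{1}{626097 + 60 \frac{-126 - \frac{85}{14}}{-254}} = \frac{1}{626097 + 60 \left(\left(- \frac{1849}{14}\right) \left(- \frac{1}{254}\right)\right)} = \frac{1}{626097 + 60 \cdot \frac{1849}{3556}} = \frac{1}{626097 + \frac{27735}{889}} = \frac{1}{\frac{556627968}{889}} = \frac{889}{556627968}$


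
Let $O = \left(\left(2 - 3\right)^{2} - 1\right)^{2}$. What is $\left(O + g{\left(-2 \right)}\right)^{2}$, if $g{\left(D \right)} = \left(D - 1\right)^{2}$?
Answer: $81$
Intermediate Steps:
$O = 0$ ($O = \left(\left(-1\right)^{2} - 1\right)^{2} = \left(1 - 1\right)^{2} = 0^{2} = 0$)
$g{\left(D \right)} = \left(-1 + D\right)^{2}$
$\left(O + g{\left(-2 \right)}\right)^{2} = \left(0 + \left(-1 - 2\right)^{2}\right)^{2} = \left(0 + \left(-3\right)^{2}\right)^{2} = \left(0 + 9\right)^{2} = 9^{2} = 81$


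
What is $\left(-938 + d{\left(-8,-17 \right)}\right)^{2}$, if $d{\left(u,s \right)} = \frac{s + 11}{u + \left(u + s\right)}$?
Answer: $\frac{106419856}{121} \approx 8.795 \cdot 10^{5}$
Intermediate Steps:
$d{\left(u,s \right)} = \frac{11 + s}{s + 2 u}$ ($d{\left(u,s \right)} = \frac{11 + s}{u + \left(s + u\right)} = \frac{11 + s}{s + 2 u}$)
$\left(-938 + d{\left(-8,-17 \right)}\right)^{2} = \left(-938 + \frac{11 - 17}{-17 + 2 \left(-8\right)}\right)^{2} = \left(-938 + \frac{1}{-17 - 16} \left(-6\right)\right)^{2} = \left(-938 + \frac{1}{-33} \left(-6\right)\right)^{2} = \left(-938 - - \frac{2}{11}\right)^{2} = \left(-938 + \frac{2}{11}\right)^{2} = \left(- \frac{10316}{11}\right)^{2} = \frac{106419856}{121}$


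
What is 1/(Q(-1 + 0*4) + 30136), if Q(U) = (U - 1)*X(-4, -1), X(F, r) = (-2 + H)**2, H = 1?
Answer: 1/30134 ≈ 3.3185e-5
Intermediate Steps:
X(F, r) = 1 (X(F, r) = (-2 + 1)**2 = (-1)**2 = 1)
Q(U) = -1 + U (Q(U) = (U - 1)*1 = (-1 + U)*1 = -1 + U)
1/(Q(-1 + 0*4) + 30136) = 1/((-1 + (-1 + 0*4)) + 30136) = 1/((-1 + (-1 + 0)) + 30136) = 1/((-1 - 1) + 30136) = 1/(-2 + 30136) = 1/30134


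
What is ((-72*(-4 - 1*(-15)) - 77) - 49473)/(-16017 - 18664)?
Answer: 50342/34681 ≈ 1.4516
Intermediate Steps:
((-72*(-4 - 1*(-15)) - 77) - 49473)/(-16017 - 18664) = ((-72*(-4 + 15) - 77) - 49473)/(-34681) = ((-72*11 - 77) - 49473)*(-1/34681) = ((-792 - 77) - 49473)*(-1/34681) = (-869 - 49473)*(-1/34681) = -50342*(-1/34681) = 50342/34681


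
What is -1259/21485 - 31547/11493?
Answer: -692256982/246927105 ≈ -2.8035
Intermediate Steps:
-1259/21485 - 31547/11493 = -692256982/246927105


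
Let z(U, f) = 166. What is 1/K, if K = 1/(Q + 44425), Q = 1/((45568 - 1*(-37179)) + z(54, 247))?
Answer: 3683410026/82913 ≈ 44425.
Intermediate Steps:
Q = 1/82913 (Q = 1/((45568 - 1*(-37179)) + 166) = 1/((45568 + 37179) + 166) = 1/(82747 + 166) = 1/82913 ≈ 1.2061e-5)
K = 82913/3683410026 (K = 1/(1/82913 + 44425) = 1/(3683410026/82913) = 82913/3683410026 ≈ 2.2510e-5)
1/K = 1/(82913/3683410026) = 3683410026/82913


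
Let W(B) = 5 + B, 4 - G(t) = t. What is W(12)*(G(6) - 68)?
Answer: -1190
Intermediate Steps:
G(t) = 4 - t
W(12)*(G(6) - 68) = (5 + 12)*((4 - 1*6) - 68) = 17*((4 - 6) - 68) = 17*(-2 - 68) = 17*(-70) = -1190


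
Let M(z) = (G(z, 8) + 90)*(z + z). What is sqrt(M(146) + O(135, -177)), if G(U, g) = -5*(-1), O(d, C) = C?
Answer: sqrt(27563) ≈ 166.02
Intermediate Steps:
G(U, g) = 5
M(z) = 190*z (M(z) = (5 + 90)*(z + z) = 95*(2*z) = 190*z)
sqrt(M(146) + O(135, -177)) = sqrt(190*146 - 177) = sqrt(27740 - 177) = sqrt(27563)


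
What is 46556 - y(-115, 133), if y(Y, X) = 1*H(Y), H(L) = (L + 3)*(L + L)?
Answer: 20796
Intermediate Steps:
H(L) = 2*L*(3 + L) (H(L) = (3 + L)*(2*L) = 2*L*(3 + L))
y(Y, X) = 2*Y*(3 + Y) (y(Y, X) = 1*(2*Y*(3 + Y)) = 2*Y*(3 + Y))
46556 - y(-115, 133) = 46556 - 2*(-115)*(3 - 115) = 46556 - 2*(-115)*(-112) = 46556 - 1*25760 = 46556 - 25760 = 20796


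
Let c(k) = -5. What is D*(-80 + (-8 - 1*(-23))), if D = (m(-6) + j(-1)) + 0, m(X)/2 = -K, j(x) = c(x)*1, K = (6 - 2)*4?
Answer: 2405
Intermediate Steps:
K = 16 (K = 4*4 = 16)
j(x) = -5 (j(x) = -5*1 = -5)
m(X) = -32 (m(X) = 2*(-1*16) = 2*(-16) = -32)
D = -37 (D = (-32 - 5) + 0 = -37 + 0 = -37)
D*(-80 + (-8 - 1*(-23))) = -37*(-80 + (-8 - 1*(-23))) = -37*(-80 + (-8 + 23)) = -37*(-80 + 15) = -37*(-65) = 2405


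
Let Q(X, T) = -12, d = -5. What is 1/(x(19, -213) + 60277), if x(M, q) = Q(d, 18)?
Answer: 1/60265 ≈ 1.6593e-5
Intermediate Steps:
x(M, q) = -12
1/(x(19, -213) + 60277) = 1/(-12 + 60277) = 1/60265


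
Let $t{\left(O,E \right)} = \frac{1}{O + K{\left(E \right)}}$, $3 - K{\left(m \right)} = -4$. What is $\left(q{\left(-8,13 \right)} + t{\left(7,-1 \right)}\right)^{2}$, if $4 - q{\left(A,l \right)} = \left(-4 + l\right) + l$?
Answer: $\frac{63001}{196} \approx 321.43$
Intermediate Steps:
$K{\left(m \right)} = 7$ ($K{\left(m \right)} = 3 - -4 = 3 + 4 = 7$)
$q{\left(A,l \right)} = 8 - 2 l$ ($q{\left(A,l \right)} = 4 - \left(\left(-4 + l\right) + l\right) = 4 - \left(-4 + 2 l\right) = 8 - 2 l$)
$t{\left(O,E \right)} = \frac{1}{7 + O}$ ($t{\left(O,E \right)} = \frac{1}{O + 7} = \frac{1}{7 + O}$)
$\left(q{\left(-8,13 \right)} + t{\left(7,-1 \right)}\right)^{2} = \left(\left(8 - 26\right) + \frac{1}{7 + 7}\right)^{2} = \left(\left(8 - 26\right) + \frac{1}{14}\right)^{2} = \left(-18 + \frac{1}{14}\right)^{2} = \left(- \frac{251}{14}\right)^{2} = \frac{63001}{196}$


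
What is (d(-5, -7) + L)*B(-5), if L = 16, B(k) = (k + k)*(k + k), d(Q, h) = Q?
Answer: 1100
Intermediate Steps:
B(k) = 4*k² (B(k) = (2*k)*(2*k) = 4*k²)
(d(-5, -7) + L)*B(-5) = (-5 + 16)*(4*(-5)²) = 11*(4*25) = 11*100 = 1100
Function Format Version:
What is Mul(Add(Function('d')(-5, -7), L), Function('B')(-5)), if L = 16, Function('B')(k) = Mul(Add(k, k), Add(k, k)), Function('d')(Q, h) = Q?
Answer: 1100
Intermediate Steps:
Function('B')(k) = Mul(4, Pow(k, 2)) (Function('B')(k) = Mul(Mul(2, k), Mul(2, k)) = Mul(4, Pow(k, 2)))
Mul(Add(Function('d')(-5, -7), L), Function('B')(-5)) = Mul(Add(-5, 16), Mul(4, Pow(-5, 2))) = Mul(11, Mul(4, 25)) = Mul(11, 100) = 1100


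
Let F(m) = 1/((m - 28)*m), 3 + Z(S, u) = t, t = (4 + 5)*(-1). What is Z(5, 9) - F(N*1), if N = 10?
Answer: -2159/180 ≈ -11.994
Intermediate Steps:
t = -9 (t = 9*(-1) = -9)
Z(S, u) = -12 (Z(S, u) = -3 - 9 = -12)
F(m) = 1/(m*(-28 + m)) (F(m) = 1/((-28 + m)*m) = 1/(m*(-28 + m)))
Z(5, 9) - F(N*1) = -12 - 1/((10*1)*(-28 + 10*1)) = -12 - 1/(10*(-28 + 10)) = -12 - 1/(10*(-18)) = -12 - (-1)/(10*18) = -12 - 1*(-1/180) = -12 + 1/180 = -2159/180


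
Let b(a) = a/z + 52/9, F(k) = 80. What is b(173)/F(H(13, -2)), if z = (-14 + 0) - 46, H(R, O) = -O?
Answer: 521/14400 ≈ 0.036181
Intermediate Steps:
z = -60 (z = -14 - 46 = -60)
b(a) = 52/9 - a/60 (b(a) = a/(-60) + 52/9 = a*(-1/60) + 52*(⅑) = -a/60 + 52/9 = 52/9 - a/60)
b(173)/F(H(13, -2)) = (52/9 - 1/60*173)/80 = (52/9 - 173/60)*(1/80) = (521/180)*(1/80) = 521/14400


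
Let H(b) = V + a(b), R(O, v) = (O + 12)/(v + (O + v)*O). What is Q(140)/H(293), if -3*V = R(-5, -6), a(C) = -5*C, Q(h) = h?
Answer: -1470/15383 ≈ -0.095560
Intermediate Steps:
R(O, v) = (12 + O)/(v + O*(O + v))
V = -1/21 (V = -(12 - 5)/(3*(-6 + (-5)² - 5*(-6))) = -7/(3*(-6 + 25 + 30)) = -7/(3*49) = -7/147 = -⅓*⅐ = -1/21 ≈ -0.047619)
H(b) = -1/21 - 5*b
Q(140)/H(293) = 140/(-1/21 - 5*293) = 140/(-1/21 - 1465) = 140/(-30766/21) = 140*(-21/30766) = -1470/15383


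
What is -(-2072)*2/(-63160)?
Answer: -518/7895 ≈ -0.065611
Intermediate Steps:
-(-2072)*2/(-63160) = -1036*(-4)*(-1/63160) = 4144*(-1/63160) = -518/7895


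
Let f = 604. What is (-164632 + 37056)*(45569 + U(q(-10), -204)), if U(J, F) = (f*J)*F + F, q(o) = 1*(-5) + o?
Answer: -241578551480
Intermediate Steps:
q(o) = -5 + o
U(J, F) = F + 604*F*J (U(J, F) = (604*J)*F + F = 604*F*J + F = F + 604*F*J)
(-164632 + 37056)*(45569 + U(q(-10), -204)) = (-164632 + 37056)*(45569 - 204*(1 + 604*(-5 - 10))) = -127576*(45569 - 204*(1 + 604*(-15))) = -127576*(45569 - 204*(1 - 9060)) = -127576*(45569 - 204*(-9059)) = -127576*(45569 + 1848036) = -127576*1893605 = -241578551480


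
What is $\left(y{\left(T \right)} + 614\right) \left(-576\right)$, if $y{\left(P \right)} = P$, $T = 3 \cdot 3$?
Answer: $-358848$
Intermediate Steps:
$T = 9$
$\left(y{\left(T \right)} + 614\right) \left(-576\right) = \left(9 + 614\right) \left(-576\right) = 623 \left(-576\right) = -358848$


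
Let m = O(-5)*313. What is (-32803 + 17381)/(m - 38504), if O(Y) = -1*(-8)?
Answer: 7711/18000 ≈ 0.42839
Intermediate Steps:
O(Y) = 8
m = 2504 (m = 8*313 = 2504)
(-32803 + 17381)/(m - 38504) = (-32803 + 17381)/(2504 - 38504) = -15422/(-36000) = -15422*(-1/36000) = 7711/18000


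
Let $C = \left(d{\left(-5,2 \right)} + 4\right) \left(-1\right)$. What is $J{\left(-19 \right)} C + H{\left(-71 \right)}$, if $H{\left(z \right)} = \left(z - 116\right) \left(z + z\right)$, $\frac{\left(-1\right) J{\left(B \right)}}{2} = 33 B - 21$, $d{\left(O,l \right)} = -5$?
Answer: $27850$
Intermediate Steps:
$J{\left(B \right)} = 42 - 66 B$ ($J{\left(B \right)} = - 2 \left(33 B - 21\right) = - 2 \left(-21 + 33 B\right) = 42 - 66 B$)
$H{\left(z \right)} = 2 z \left(-116 + z\right)$ ($H{\left(z \right)} = \left(z - 116\right) 2 z = \left(-116 + z\right) 2 z = 2 z \left(-116 + z\right)$)
$C = 1$ ($C = \left(-5 + 4\right) \left(-1\right) = \left(-1\right) \left(-1\right) = 1$)
$J{\left(-19 \right)} C + H{\left(-71 \right)} = \left(42 - -1254\right) 1 + 2 \left(-71\right) \left(-116 - 71\right) = \left(42 + 1254\right) 1 + 2 \left(-71\right) \left(-187\right) = 1296 \cdot 1 + 26554 = 1296 + 26554 = 27850$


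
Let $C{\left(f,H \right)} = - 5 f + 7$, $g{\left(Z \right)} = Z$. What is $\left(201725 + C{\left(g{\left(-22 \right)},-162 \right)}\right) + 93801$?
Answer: $295643$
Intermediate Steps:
$C{\left(f,H \right)} = 7 - 5 f$
$\left(201725 + C{\left(g{\left(-22 \right)},-162 \right)}\right) + 93801 = \left(201725 + \left(7 - -110\right)\right) + 93801 = \left(201725 + \left(7 + 110\right)\right) + 93801 = \left(201725 + 117\right) + 93801 = 201842 + 93801 = 295643$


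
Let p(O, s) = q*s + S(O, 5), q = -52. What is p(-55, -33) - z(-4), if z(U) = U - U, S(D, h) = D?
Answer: 1661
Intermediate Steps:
p(O, s) = O - 52*s (p(O, s) = -52*s + O = O - 52*s)
z(U) = 0
p(-55, -33) - z(-4) = (-55 - 52*(-33)) - 1*0 = (-55 + 1716) + 0 = 1661 + 0 = 1661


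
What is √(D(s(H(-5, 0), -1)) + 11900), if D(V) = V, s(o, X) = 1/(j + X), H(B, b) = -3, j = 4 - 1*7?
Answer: √47599/2 ≈ 109.09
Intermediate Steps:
j = -3 (j = 4 - 7 = -3)
s(o, X) = 1/(-3 + X)
√(D(s(H(-5, 0), -1)) + 11900) = √(1/(-3 - 1) + 11900) = √(1/(-4) + 11900) = √(-¼ + 11900) = √(47599/4) = √47599/2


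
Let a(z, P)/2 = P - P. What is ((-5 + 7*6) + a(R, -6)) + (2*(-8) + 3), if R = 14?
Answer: 24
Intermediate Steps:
a(z, P) = 0 (a(z, P) = 2*(P - P) = 2*0 = 0)
((-5 + 7*6) + a(R, -6)) + (2*(-8) + 3) = ((-5 + 7*6) + 0) + (2*(-8) + 3) = ((-5 + 42) + 0) + (-16 + 3) = (37 + 0) - 13 = 37 - 13 = 24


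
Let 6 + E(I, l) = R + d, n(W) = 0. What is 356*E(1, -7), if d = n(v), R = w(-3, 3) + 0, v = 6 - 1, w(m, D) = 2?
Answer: -1424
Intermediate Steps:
v = 5
R = 2 (R = 2 + 0 = 2)
d = 0
E(I, l) = -4 (E(I, l) = -6 + (2 + 0) = -6 + 2 = -4)
356*E(1, -7) = 356*(-4) = -1424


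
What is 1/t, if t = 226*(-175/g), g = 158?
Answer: -79/19775 ≈ -0.0039949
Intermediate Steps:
t = -19775/79 (t = 226*(-175/158) = -19775/79 ≈ -250.32)
1/t = 1/(-19775/79) = -79/19775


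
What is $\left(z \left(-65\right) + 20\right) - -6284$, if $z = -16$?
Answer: $7344$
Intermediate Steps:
$\left(z \left(-65\right) + 20\right) - -6284 = \left(\left(-16\right) \left(-65\right) + 20\right) - -6284 = \left(1040 + 20\right) + 6284 = 1060 + 6284 = 7344$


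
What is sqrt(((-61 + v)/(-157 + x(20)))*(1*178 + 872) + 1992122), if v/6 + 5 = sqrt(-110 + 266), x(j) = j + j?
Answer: 2*sqrt(757814928 - 40950*sqrt(39))/39 ≈ 1411.5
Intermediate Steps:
x(j) = 2*j
v = -30 + 12*sqrt(39) (v = -30 + 6*sqrt(-110 + 266) = -30 + 6*sqrt(156) = -30 + 6*(2*sqrt(39)) = -30 + 12*sqrt(39) ≈ 44.940)
sqrt(((-61 + v)/(-157 + x(20)))*(1*178 + 872) + 1992122) = sqrt(((-61 + (-30 + 12*sqrt(39)))/(-157 + 2*20))*(1*178 + 872) + 1992122) = sqrt(((-91 + 12*sqrt(39))/(-157 + 40))*(178 + 872) + 1992122) = sqrt(((-91 + 12*sqrt(39))/(-117))*1050 + 1992122) = sqrt(((-91 + 12*sqrt(39))*(-1/117))*1050 + 1992122) = sqrt((7/9 - 4*sqrt(39)/39)*1050 + 1992122) = sqrt((2450/3 - 1400*sqrt(39)/13) + 1992122) = sqrt(5978816/3 - 1400*sqrt(39)/13)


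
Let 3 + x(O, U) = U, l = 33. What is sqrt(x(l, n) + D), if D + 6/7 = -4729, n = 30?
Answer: 2*I*sqrt(57610)/7 ≈ 68.577*I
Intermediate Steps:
x(O, U) = -3 + U
D = -33109/7 (D = -6/7 - 4729 = -33109/7 ≈ -4729.9)
sqrt(x(l, n) + D) = sqrt((-3 + 30) - 33109/7) = sqrt(27 - 33109/7) = sqrt(-32920/7) = 2*I*sqrt(57610)/7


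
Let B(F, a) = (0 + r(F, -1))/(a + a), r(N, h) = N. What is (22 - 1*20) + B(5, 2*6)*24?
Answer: 7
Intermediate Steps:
B(F, a) = F/(2*a) (B(F, a) = (0 + F)/(a + a) = F/((2*a)) = F*(1/(2*a)) = F/(2*a))
(22 - 1*20) + B(5, 2*6)*24 = (22 - 1*20) + ((1/2)*5/(2*6))*24 = (22 - 20) + ((1/2)*5/12)*24 = 2 + ((1/2)*5*(1/12))*24 = 2 + (5/24)*24 = 2 + 5 = 7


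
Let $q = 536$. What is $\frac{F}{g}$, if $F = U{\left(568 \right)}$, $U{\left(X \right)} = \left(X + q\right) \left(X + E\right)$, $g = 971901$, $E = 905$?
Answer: $\frac{180688}{107989} \approx 1.6732$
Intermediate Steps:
$U{\left(X \right)} = \left(536 + X\right) \left(905 + X\right)$ ($U{\left(X \right)} = \left(X + 536\right) \left(X + 905\right) = \left(536 + X\right) \left(905 + X\right)$)
$F = 1626192$ ($F = 485080 + 568^{2} + 1441 \cdot 568 = 485080 + 322624 + 818488 = 1626192$)
$\frac{F}{g} = \frac{1626192}{971901} = 1626192 \cdot \frac{1}{971901} = \frac{180688}{107989}$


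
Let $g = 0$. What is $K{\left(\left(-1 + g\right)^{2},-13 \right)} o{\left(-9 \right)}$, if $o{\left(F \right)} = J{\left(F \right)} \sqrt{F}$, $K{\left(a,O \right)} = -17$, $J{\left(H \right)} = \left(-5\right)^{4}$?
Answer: $- 31875 i \approx - 31875.0 i$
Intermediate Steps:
$J{\left(H \right)} = 625$
$o{\left(F \right)} = 625 \sqrt{F}$
$K{\left(\left(-1 + g\right)^{2},-13 \right)} o{\left(-9 \right)} = - 17 \cdot 625 \sqrt{-9} = - 17 \cdot 625 \cdot 3 i = - 17 \cdot 1875 i = - 31875 i$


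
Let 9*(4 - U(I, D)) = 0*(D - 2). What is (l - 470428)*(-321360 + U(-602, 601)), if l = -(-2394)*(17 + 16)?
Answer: 125787093656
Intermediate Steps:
l = 79002 (l = -(-2394)*33 = -114*(-693) = 79002)
U(I, D) = 4 (U(I, D) = 4 - 0*(D - 2) = 4 - 0*(-2 + D) = 4 - ⅑*0 = 4 + 0 = 4)
(l - 470428)*(-321360 + U(-602, 601)) = (79002 - 470428)*(-321360 + 4) = -391426*(-321356) = 125787093656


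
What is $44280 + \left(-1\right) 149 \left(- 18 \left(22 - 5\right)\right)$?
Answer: $89874$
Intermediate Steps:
$44280 + \left(-1\right) 149 \left(- 18 \left(22 - 5\right)\right) = 44280 - 149 \left(\left(-18\right) 17\right) = 44280 - -45594 = 44280 + 45594 = 89874$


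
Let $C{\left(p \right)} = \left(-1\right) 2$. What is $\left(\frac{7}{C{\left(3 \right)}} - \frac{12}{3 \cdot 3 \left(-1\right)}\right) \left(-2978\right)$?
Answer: $\frac{19357}{3} \approx 6452.3$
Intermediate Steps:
$C{\left(p \right)} = -2$
$\left(\frac{7}{C{\left(3 \right)}} - \frac{12}{3 \cdot 3 \left(-1\right)}\right) \left(-2978\right) = \left(\frac{7}{-2} - \frac{12}{3 \cdot 3 \left(-1\right)}\right) \left(-2978\right) = \left(7 \left(- \frac{1}{2}\right) - \frac{12}{9 \left(-1\right)}\right) \left(-2978\right) = \left(- \frac{7}{2} - \frac{12}{-9}\right) \left(-2978\right) = \left(- \frac{7}{2} - - \frac{4}{3}\right) \left(-2978\right) = \left(- \frac{7}{2} + \frac{4}{3}\right) \left(-2978\right) = \left(- \frac{13}{6}\right) \left(-2978\right) = \frac{19357}{3}$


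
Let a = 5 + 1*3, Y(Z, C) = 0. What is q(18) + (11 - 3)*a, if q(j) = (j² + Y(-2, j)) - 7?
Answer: 381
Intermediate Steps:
a = 8 (a = 5 + 3 = 8)
q(j) = -7 + j² (q(j) = (j² + 0) - 7 = j² - 7 = -7 + j²)
q(18) + (11 - 3)*a = (-7 + 18²) + (11 - 3)*8 = (-7 + 324) + 8*8 = 317 + 64 = 381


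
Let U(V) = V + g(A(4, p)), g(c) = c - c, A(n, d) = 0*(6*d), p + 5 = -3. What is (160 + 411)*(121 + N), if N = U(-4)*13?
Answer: 39399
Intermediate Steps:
p = -8 (p = -5 - 3 = -8)
A(n, d) = 0
g(c) = 0
U(V) = V (U(V) = V + 0 = V)
N = -52 (N = -4*13 = -52)
(160 + 411)*(121 + N) = (160 + 411)*(121 - 52) = 571*69 = 39399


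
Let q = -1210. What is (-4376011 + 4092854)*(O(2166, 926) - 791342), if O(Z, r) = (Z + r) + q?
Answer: 223541125220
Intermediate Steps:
O(Z, r) = -1210 + Z + r (O(Z, r) = (Z + r) - 1210 = -1210 + Z + r)
(-4376011 + 4092854)*(O(2166, 926) - 791342) = (-4376011 + 4092854)*((-1210 + 2166 + 926) - 791342) = -283157*(1882 - 791342) = -283157*(-789460) = 223541125220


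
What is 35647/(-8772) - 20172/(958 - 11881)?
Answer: -1646693/742764 ≈ -2.2170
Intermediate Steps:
35647/(-8772) - 20172/(958 - 11881) = 35647*(-1/8772) - 20172/(-10923) = -829/204 - 20172*(-1/10923) = -829/204 + 6724/3641 = -1646693/742764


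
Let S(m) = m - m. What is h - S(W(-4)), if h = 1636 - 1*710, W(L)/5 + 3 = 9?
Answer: 926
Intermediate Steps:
W(L) = 30 (W(L) = -15 + 5*9 = -15 + 45 = 30)
h = 926 (h = 1636 - 710 = 926)
S(m) = 0
h - S(W(-4)) = 926 - 1*0 = 926 + 0 = 926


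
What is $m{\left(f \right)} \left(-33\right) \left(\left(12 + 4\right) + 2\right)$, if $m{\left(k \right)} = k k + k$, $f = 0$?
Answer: $0$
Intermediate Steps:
$m{\left(k \right)} = k + k^{2}$ ($m{\left(k \right)} = k^{2} + k = k + k^{2}$)
$m{\left(f \right)} \left(-33\right) \left(\left(12 + 4\right) + 2\right) = 0 \left(1 + 0\right) \left(-33\right) \left(\left(12 + 4\right) + 2\right) = 0 \cdot 1 \left(-33\right) \left(16 + 2\right) = 0 \left(-33\right) 18 = 0 \cdot 18 = 0$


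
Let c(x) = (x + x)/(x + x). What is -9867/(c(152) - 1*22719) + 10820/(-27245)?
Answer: 4603531/123790382 ≈ 0.037188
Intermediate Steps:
c(x) = 1 (c(x) = (2*x)/((2*x)) = (2*x)*(1/(2*x)) = 1)
-9867/(c(152) - 1*22719) + 10820/(-27245) = -9867/(1 - 1*22719) + 10820/(-27245) = -9867/(1 - 22719) + 10820*(-1/27245) = -9867/(-22718) - 2164/5449 = -9867*(-1/22718) - 2164/5449 = 9867/22718 - 2164/5449 = 4603531/123790382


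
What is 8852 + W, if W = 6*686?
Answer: 12968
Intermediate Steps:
W = 4116
8852 + W = 8852 + 4116 = 12968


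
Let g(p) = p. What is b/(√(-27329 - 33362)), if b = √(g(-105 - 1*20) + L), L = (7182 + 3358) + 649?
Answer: -2*I*√167871306/60691 ≈ -0.42697*I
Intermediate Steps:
L = 11189 (L = 10540 + 649 = 11189)
b = 2*√2766 (b = √((-105 - 1*20) + 11189) = √((-105 - 20) + 11189) = √(-125 + 11189) = √11064 = 2*√2766 ≈ 105.19)
b/(√(-27329 - 33362)) = (2*√2766)/(√(-27329 - 33362)) = (2*√2766)/(√(-60691)) = (2*√2766)/((I*√60691)) = (2*√2766)*(-I*√60691/60691) = -2*I*√167871306/60691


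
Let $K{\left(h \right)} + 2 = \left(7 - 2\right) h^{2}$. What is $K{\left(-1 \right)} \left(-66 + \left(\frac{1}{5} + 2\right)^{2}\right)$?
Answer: $- \frac{4587}{25} \approx -183.48$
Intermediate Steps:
$K{\left(h \right)} = -2 + 5 h^{2}$ ($K{\left(h \right)} = -2 + \left(7 - 2\right) h^{2} = -2 + 5 h^{2}$)
$K{\left(-1 \right)} \left(-66 + \left(\frac{1}{5} + 2\right)^{2}\right) = \left(-2 + 5 \left(-1\right)^{2}\right) \left(-66 + \left(\frac{1}{5} + 2\right)^{2}\right) = \left(-2 + 5 \cdot 1\right) \left(-66 + \left(\frac{1}{5} + 2\right)^{2}\right) = \left(-2 + 5\right) \left(-66 + \left(\frac{11}{5}\right)^{2}\right) = 3 \left(-66 + \frac{121}{25}\right) = 3 \left(- \frac{1529}{25}\right) = - \frac{4587}{25}$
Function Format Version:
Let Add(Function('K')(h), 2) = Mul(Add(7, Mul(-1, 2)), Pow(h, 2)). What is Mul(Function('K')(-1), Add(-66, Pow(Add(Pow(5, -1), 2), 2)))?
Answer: Rational(-4587, 25) ≈ -183.48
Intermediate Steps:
Function('K')(h) = Add(-2, Mul(5, Pow(h, 2))) (Function('K')(h) = Add(-2, Mul(Add(7, Mul(-1, 2)), Pow(h, 2))) = Add(-2, Mul(Add(7, -2), Pow(h, 2))) = Add(-2, Mul(5, Pow(h, 2))))
Mul(Function('K')(-1), Add(-66, Pow(Add(Pow(5, -1), 2), 2))) = Mul(Add(-2, Mul(5, Pow(-1, 2))), Add(-66, Pow(Add(Pow(5, -1), 2), 2))) = Mul(Add(-2, Mul(5, 1)), Add(-66, Pow(Add(Rational(1, 5), 2), 2))) = Mul(Add(-2, 5), Add(-66, Pow(Rational(11, 5), 2))) = Mul(3, Add(-66, Rational(121, 25))) = Mul(3, Rational(-1529, 25)) = Rational(-4587, 25)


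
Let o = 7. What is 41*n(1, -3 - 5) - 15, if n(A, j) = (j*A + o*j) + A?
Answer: -2598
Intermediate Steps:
n(A, j) = A + 7*j + A*j (n(A, j) = (j*A + 7*j) + A = (A*j + 7*j) + A = (7*j + A*j) + A = A + 7*j + A*j)
41*n(1, -3 - 5) - 15 = 41*(1 + 7*(-3 - 5) + 1*(-3 - 5)) - 15 = 41*(1 + 7*(-8) + 1*(-8)) - 15 = 41*(1 - 56 - 8) - 15 = 41*(-63) - 15 = -2583 - 15 = -2598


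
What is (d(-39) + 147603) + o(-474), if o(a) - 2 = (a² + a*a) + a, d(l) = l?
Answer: 596444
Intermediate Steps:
o(a) = 2 + a + 2*a² (o(a) = 2 + ((a² + a*a) + a) = 2 + ((a² + a²) + a) = 2 + (2*a² + a) = 2 + (a + 2*a²) = 2 + a + 2*a²)
(d(-39) + 147603) + o(-474) = (-39 + 147603) + (2 - 474 + 2*(-474)²) = 147564 + (2 - 474 + 2*224676) = 147564 + (2 - 474 + 449352) = 147564 + 448880 = 596444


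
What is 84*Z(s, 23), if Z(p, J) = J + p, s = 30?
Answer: 4452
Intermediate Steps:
84*Z(s, 23) = 84*(23 + 30) = 84*53 = 4452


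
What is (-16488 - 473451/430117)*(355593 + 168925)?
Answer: -218824051545138/25301 ≈ -8.6488e+9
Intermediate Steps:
(-16488 - 473451/430117)*(355593 + 168925) = (-16488 - 473451*1/430117)*524518 = (-16488 - 473451/430117)*524518 = -7092242547/430117*524518 = -218824051545138/25301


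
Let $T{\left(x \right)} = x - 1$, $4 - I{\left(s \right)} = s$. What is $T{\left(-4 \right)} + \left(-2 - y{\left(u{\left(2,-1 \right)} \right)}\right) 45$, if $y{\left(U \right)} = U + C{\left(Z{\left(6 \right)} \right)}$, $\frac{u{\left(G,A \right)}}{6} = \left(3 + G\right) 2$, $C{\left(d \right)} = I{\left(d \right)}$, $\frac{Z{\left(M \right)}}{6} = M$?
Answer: $-1355$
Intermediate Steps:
$I{\left(s \right)} = 4 - s$
$T{\left(x \right)} = -1 + x$ ($T{\left(x \right)} = x - 1 = -1 + x$)
$Z{\left(M \right)} = 6 M$
$C{\left(d \right)} = 4 - d$
$u{\left(G,A \right)} = 36 + 12 G$ ($u{\left(G,A \right)} = 6 \left(3 + G\right) 2 = 6 \left(6 + 2 G\right) = 36 + 12 G$)
$y{\left(U \right)} = -32 + U$ ($y{\left(U \right)} = U + \left(4 - 6 \cdot 6\right) = U + \left(4 - 36\right) = U - 32 = -32 + U$)
$T{\left(-4 \right)} + \left(-2 - y{\left(u{\left(2,-1 \right)} \right)}\right) 45 = \left(-1 - 4\right) + \left(-2 - \left(-32 + \left(36 + 12 \cdot 2\right)\right)\right) 45 = -5 + \left(-2 - \left(-32 + \left(36 + 24\right)\right)\right) 45 = -5 + \left(-2 - \left(-32 + 60\right)\right) 45 = -5 + \left(-2 - 28\right) 45 = -5 - 1350 = -1355$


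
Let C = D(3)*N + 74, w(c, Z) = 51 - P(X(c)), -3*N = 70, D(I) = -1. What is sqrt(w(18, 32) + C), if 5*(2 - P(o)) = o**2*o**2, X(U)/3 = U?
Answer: sqrt(382670445)/15 ≈ 1304.1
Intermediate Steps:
X(U) = 3*U
N = -70/3 (N = -1/3*70 = -70/3 ≈ -23.333)
P(o) = 2 - o**4/5 (P(o) = 2 - o**2*o**2/5 = 2 - o**4/5)
w(c, Z) = 49 + 81*c**4/5 (w(c, Z) = 51 - (2 - 81*c**4/5) = 51 + (-2 + 81*c**4/5) = 49 + 81*c**4/5)
C = 292/3 (C = -1*(-70/3) + 74 = 70/3 + 74 = 292/3 ≈ 97.333)
sqrt(w(18, 32) + C) = sqrt((49 + (81/5)*18**4) + 292/3) = sqrt((49 + (81/5)*104976) + 292/3) = sqrt((49 + 8503056/5) + 292/3) = sqrt(8503301/5 + 292/3) = sqrt(25511363/15) = sqrt(382670445)/15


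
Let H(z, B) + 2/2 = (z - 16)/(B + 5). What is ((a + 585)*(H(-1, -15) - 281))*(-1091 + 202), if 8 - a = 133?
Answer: 114625882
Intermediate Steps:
a = -125 (a = 8 - 1*133 = 8 - 133 = -125)
H(z, B) = -1 + (-16 + z)/(5 + B) (H(z, B) = -1 + (z - 16)/(B + 5) = -1 + (-16 + z)/(5 + B))
((a + 585)*(H(-1, -15) - 281))*(-1091 + 202) = ((-125 + 585)*((-21 - 1 - 1*(-15))/(5 - 15) - 281))*(-1091 + 202) = (460*((-21 - 1 + 15)/(-10) - 281))*(-889) = (460*(-⅒*(-7) - 281))*(-889) = (460*(7/10 - 281))*(-889) = (460*(-2803/10))*(-889) = -128938*(-889) = 114625882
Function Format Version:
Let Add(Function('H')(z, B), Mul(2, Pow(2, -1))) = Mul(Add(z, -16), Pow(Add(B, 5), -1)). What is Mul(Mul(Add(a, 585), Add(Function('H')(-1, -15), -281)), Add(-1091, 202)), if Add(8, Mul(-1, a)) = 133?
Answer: 114625882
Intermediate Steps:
a = -125 (a = Add(8, Mul(-1, 133)) = Add(8, -133) = -125)
Function('H')(z, B) = Add(-1, Mul(Pow(Add(5, B), -1), Add(-16, z))) (Function('H')(z, B) = Add(-1, Mul(Add(z, -16), Pow(Add(B, 5), -1))) = Add(-1, Mul(Add(-16, z), Pow(Add(5, B), -1))) = Add(-1, Mul(Pow(Add(5, B), -1), Add(-16, z))))
Mul(Mul(Add(a, 585), Add(Function('H')(-1, -15), -281)), Add(-1091, 202)) = Mul(Mul(Add(-125, 585), Add(Mul(Pow(Add(5, -15), -1), Add(-21, -1, Mul(-1, -15))), -281)), Add(-1091, 202)) = Mul(Mul(460, Add(Mul(Pow(-10, -1), Add(-21, -1, 15)), -281)), -889) = Mul(Mul(460, Add(Mul(Rational(-1, 10), -7), -281)), -889) = Mul(Mul(460, Add(Rational(7, 10), -281)), -889) = Mul(Mul(460, Rational(-2803, 10)), -889) = Mul(-128938, -889) = 114625882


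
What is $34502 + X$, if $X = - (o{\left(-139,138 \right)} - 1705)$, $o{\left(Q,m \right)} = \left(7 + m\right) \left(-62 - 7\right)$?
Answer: $46212$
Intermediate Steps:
$o{\left(Q,m \right)} = -483 - 69 m$ ($o{\left(Q,m \right)} = \left(7 + m\right) \left(-69\right) = -483 - 69 m$)
$X = 11710$ ($X = - (\left(-483 - 9522\right) - 1705) = - (-10005 - 1705) = \left(-1\right) \left(-11710\right) = 11710$)
$34502 + X = 34502 + 11710 = 46212$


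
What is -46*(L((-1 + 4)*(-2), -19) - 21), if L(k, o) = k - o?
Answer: 368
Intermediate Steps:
-46*(L((-1 + 4)*(-2), -19) - 21) = -46*(((-1 + 4)*(-2) - 1*(-19)) - 21) = -46*((3*(-2) + 19) - 21) = -46*((-6 + 19) - 21) = -46*(13 - 21) = -46*(-8) = 368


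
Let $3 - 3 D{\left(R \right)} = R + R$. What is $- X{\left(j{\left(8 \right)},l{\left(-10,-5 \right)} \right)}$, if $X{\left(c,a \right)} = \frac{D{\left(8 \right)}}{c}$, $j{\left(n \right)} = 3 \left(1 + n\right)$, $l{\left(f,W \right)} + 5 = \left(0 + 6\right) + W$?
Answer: $\frac{13}{81} \approx 0.16049$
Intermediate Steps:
$l{\left(f,W \right)} = 1 + W$ ($l{\left(f,W \right)} = -5 + \left(\left(0 + 6\right) + W\right) = -5 + \left(6 + W\right) = 1 + W$)
$j{\left(n \right)} = 3 + 3 n$
$D{\left(R \right)} = 1 - \frac{2 R}{3}$ ($D{\left(R \right)} = 1 - \frac{R + R}{3} = 1 - \frac{2 R}{3}$)
$X{\left(c,a \right)} = - \frac{13}{3 c}$ ($X{\left(c,a \right)} = \frac{1 - \frac{16}{3}}{c} = - \frac{13}{3 c}$)
$- X{\left(j{\left(8 \right)},l{\left(-10,-5 \right)} \right)} = - \frac{-13}{3 \left(3 + 3 \cdot 8\right)} = - \frac{-13}{3 \left(3 + 24\right)} = - \frac{-13}{3 \cdot 27} = \left(-1\right) \left(- \frac{13}{81}\right) = \frac{13}{81}$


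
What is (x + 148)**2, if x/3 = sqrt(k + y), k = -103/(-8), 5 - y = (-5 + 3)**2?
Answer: 176231/8 + 222*sqrt(222) ≈ 25337.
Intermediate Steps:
y = 1 (y = 5 - (-5 + 3)**2 = 5 - 1*(-2)**2 = 5 - 1*4 = 5 - 4 = 1)
k = 103/8 (k = -103*(-1/8) = 103/8 ≈ 12.875)
x = 3*sqrt(222)/4 (x = 3*sqrt(103/8 + 1) = 3*sqrt(111/8) = 3*(sqrt(222)/4) = 3*sqrt(222)/4 ≈ 11.175)
(x + 148)**2 = (3*sqrt(222)/4 + 148)**2 = (148 + 3*sqrt(222)/4)**2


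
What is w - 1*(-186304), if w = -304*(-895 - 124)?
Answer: 496080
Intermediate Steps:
w = 309776 (w = -304*(-1019) = 309776)
w - 1*(-186304) = 309776 - 1*(-186304) = 309776 + 186304 = 496080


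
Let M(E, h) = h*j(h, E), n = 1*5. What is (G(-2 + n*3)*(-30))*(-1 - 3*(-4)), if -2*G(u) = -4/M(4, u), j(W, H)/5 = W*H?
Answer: -33/169 ≈ -0.19527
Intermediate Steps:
j(W, H) = 5*H*W (j(W, H) = 5*(W*H) = 5*(H*W) = 5*H*W)
n = 5
M(E, h) = 5*E*h² (M(E, h) = h*(5*E*h) = 5*E*h²)
G(u) = 1/(10*u²) (G(u) = -(-2)/(5*4*u²) = -(-2)/(20*u²) = -(-2)*1/(20*u²) = -(-1)/(10*u²) = 1/(10*u²))
(G(-2 + n*3)*(-30))*(-1 - 3*(-4)) = ((1/(10*(-2 + 5*3)²))*(-30))*(-1 - 3*(-4)) = ((1/(10*(-2 + 15)²))*(-30))*(-1 + 12) = (((⅒)/13²)*(-30))*11 = (((⅒)*(1/169))*(-30))*11 = ((1/1690)*(-30))*11 = -3/169*11 = -33/169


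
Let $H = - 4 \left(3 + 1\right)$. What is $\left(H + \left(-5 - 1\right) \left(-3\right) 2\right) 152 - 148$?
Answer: $2892$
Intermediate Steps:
$H = -16$ ($H = \left(-4\right) 4 = -16$)
$\left(H + \left(-5 - 1\right) \left(-3\right) 2\right) 152 - 148 = \left(-16 + \left(-5 - 1\right) \left(-3\right) 2\right) 152 - 148 = \left(-16 + \left(-6\right) \left(-3\right) 2\right) 152 - 148 = \left(-16 + 18 \cdot 2\right) 152 - 148 = \left(-16 + 36\right) 152 - 148 = 20 \cdot 152 - 148 = 3040 - 148 = 2892$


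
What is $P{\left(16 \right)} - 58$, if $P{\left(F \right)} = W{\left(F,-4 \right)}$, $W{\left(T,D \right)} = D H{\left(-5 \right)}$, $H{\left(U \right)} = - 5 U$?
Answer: $-158$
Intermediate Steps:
$W{\left(T,D \right)} = 25 D$ ($W{\left(T,D \right)} = D \left(\left(-5\right) \left(-5\right)\right) = D 25 = 25 D$)
$P{\left(F \right)} = -100$ ($P{\left(F \right)} = 25 \left(-4\right) = -100$)
$P{\left(16 \right)} - 58 = -100 - 58 = -158$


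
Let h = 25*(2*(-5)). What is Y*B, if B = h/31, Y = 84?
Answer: -21000/31 ≈ -677.42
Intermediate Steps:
h = -250 (h = 25*(-10) = -250)
B = -250/31 ≈ -8.0645
Y*B = 84*(-250/31) = -21000/31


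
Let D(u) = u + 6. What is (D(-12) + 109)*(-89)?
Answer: -9167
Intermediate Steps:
D(u) = 6 + u
(D(-12) + 109)*(-89) = ((6 - 12) + 109)*(-89) = (-6 + 109)*(-89) = 103*(-89) = -9167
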